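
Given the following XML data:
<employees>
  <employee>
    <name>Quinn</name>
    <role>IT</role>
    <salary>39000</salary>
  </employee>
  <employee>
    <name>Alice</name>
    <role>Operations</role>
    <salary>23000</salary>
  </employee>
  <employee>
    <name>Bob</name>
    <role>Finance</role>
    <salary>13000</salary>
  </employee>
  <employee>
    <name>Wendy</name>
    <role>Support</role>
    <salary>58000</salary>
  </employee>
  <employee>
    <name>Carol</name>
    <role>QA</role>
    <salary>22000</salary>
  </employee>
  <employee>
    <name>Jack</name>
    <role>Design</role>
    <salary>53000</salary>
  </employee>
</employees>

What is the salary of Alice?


Searching for <employee> with <name>Alice</name>
Found at position 2
<salary>23000</salary>

ANSWER: 23000


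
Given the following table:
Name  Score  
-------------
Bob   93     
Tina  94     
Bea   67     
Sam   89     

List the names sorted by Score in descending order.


Sorting by Score (descending):
  Tina: 94
  Bob: 93
  Sam: 89
  Bea: 67


ANSWER: Tina, Bob, Sam, Bea


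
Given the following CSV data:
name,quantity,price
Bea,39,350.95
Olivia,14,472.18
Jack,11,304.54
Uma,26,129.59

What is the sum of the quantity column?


Values in 'quantity' column:
  Row 1: 39
  Row 2: 14
  Row 3: 11
  Row 4: 26
Sum = 39 + 14 + 11 + 26 = 90

ANSWER: 90


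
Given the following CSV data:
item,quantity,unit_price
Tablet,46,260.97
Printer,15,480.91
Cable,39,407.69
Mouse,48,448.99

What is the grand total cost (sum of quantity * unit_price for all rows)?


Computing row totals:
  Tablet: 46 * 260.97 = 12004.62
  Printer: 15 * 480.91 = 7213.65
  Cable: 39 * 407.69 = 15899.91
  Mouse: 48 * 448.99 = 21551.52
Grand total = 12004.62 + 7213.65 + 15899.91 + 21551.52 = 56669.7

ANSWER: 56669.7


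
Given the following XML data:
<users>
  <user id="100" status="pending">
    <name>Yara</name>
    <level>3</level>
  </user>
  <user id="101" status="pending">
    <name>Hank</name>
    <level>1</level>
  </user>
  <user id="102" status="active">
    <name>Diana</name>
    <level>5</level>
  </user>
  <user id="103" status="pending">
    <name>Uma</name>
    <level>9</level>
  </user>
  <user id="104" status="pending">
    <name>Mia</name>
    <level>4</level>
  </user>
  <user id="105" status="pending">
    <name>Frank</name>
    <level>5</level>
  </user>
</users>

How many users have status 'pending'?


Counting users with status='pending':
  Yara (id=100) -> MATCH
  Hank (id=101) -> MATCH
  Uma (id=103) -> MATCH
  Mia (id=104) -> MATCH
  Frank (id=105) -> MATCH
Count: 5

ANSWER: 5


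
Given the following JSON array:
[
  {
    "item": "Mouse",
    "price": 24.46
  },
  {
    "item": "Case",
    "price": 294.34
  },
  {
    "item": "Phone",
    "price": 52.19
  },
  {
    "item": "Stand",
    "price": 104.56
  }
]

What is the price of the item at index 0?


Array index 0 -> Mouse
price = 24.46

ANSWER: 24.46


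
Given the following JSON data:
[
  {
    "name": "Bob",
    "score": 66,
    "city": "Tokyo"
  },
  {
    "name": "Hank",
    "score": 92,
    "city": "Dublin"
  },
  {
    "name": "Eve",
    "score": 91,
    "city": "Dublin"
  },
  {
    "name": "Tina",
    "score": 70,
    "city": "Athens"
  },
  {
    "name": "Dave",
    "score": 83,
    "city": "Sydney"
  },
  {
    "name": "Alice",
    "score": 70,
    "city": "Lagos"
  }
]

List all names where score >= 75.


Filtering records where score >= 75:
  Bob (score=66) -> no
  Hank (score=92) -> YES
  Eve (score=91) -> YES
  Tina (score=70) -> no
  Dave (score=83) -> YES
  Alice (score=70) -> no


ANSWER: Hank, Eve, Dave


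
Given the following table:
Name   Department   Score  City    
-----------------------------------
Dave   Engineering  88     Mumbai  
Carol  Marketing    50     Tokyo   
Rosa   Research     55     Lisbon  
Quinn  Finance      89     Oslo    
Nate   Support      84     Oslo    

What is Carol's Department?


Row 2: Carol
Department = Marketing

ANSWER: Marketing


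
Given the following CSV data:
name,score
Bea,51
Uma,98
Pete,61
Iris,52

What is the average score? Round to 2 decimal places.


Scores: 51, 98, 61, 52
Sum = 262
Count = 4
Average = 262 / 4 = 65.50

ANSWER: 65.50


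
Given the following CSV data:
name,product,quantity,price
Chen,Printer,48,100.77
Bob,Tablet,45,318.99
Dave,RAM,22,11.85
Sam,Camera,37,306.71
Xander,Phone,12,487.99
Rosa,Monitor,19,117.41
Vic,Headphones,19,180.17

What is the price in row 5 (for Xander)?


Row 5: Xander
Column 'price' = 487.99

ANSWER: 487.99


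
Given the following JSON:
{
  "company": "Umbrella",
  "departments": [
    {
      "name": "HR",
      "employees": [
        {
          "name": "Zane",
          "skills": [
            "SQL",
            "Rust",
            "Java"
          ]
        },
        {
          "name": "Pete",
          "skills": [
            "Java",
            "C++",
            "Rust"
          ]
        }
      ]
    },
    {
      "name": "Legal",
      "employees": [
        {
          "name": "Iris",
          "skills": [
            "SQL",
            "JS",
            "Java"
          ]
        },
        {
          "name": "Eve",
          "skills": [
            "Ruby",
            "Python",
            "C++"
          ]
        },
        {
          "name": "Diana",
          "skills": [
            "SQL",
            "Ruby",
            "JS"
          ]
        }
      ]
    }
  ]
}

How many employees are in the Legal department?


Path: departments[1].employees
Count: 3

ANSWER: 3


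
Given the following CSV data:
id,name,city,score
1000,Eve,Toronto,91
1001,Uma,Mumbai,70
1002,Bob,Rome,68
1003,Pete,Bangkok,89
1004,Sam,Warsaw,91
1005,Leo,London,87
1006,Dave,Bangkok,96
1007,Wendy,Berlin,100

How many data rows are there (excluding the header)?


Counting rows (excluding header):
Header: id,name,city,score
Data rows: 8

ANSWER: 8


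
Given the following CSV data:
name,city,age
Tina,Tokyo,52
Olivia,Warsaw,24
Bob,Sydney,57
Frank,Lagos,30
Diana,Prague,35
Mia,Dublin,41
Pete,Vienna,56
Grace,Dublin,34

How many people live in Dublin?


Scanning city column for 'Dublin':
  Row 6: Mia -> MATCH
  Row 8: Grace -> MATCH
Total matches: 2

ANSWER: 2


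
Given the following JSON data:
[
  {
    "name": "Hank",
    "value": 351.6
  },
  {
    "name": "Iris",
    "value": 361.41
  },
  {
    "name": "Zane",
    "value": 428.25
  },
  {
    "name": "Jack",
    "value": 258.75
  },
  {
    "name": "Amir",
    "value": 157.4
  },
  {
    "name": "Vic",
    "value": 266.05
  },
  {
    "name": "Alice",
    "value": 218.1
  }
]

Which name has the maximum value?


Comparing values:
  Hank: 351.6
  Iris: 361.41
  Zane: 428.25
  Jack: 258.75
  Amir: 157.4
  Vic: 266.05
  Alice: 218.1
Maximum: Zane (428.25)

ANSWER: Zane


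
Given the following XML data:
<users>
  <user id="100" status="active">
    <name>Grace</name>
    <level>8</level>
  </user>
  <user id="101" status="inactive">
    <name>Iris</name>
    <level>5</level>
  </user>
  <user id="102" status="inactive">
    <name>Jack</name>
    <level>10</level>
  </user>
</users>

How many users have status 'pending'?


Counting users with status='pending':
Count: 0

ANSWER: 0


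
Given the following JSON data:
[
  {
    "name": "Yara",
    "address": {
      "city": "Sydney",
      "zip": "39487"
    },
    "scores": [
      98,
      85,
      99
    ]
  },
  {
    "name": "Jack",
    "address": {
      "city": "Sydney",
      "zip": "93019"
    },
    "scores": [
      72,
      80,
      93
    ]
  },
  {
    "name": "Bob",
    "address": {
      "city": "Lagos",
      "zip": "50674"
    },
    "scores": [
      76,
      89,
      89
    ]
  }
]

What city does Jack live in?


Path: records[1].address.city
Value: Sydney

ANSWER: Sydney


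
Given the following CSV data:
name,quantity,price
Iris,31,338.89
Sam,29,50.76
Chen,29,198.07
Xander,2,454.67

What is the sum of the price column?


Values in 'price' column:
  Row 1: 338.89
  Row 2: 50.76
  Row 3: 198.07
  Row 4: 454.67
Sum = 338.89 + 50.76 + 198.07 + 454.67 = 1042.39

ANSWER: 1042.39


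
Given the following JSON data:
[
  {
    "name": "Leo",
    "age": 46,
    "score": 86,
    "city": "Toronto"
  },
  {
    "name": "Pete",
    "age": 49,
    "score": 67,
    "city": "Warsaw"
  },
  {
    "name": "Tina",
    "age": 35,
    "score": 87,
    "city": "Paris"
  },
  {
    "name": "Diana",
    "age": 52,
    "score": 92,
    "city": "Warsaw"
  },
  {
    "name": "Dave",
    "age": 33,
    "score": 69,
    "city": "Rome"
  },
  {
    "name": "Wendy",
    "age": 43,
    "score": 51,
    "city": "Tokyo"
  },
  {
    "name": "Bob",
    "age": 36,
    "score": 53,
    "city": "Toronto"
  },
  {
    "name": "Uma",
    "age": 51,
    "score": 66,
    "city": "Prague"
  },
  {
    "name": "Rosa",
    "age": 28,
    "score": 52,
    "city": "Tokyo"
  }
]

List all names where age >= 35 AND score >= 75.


Checking both conditions:
  Leo (age=46, score=86) -> YES
  Pete (age=49, score=67) -> no
  Tina (age=35, score=87) -> YES
  Diana (age=52, score=92) -> YES
  Dave (age=33, score=69) -> no
  Wendy (age=43, score=51) -> no
  Bob (age=36, score=53) -> no
  Uma (age=51, score=66) -> no
  Rosa (age=28, score=52) -> no


ANSWER: Leo, Tina, Diana


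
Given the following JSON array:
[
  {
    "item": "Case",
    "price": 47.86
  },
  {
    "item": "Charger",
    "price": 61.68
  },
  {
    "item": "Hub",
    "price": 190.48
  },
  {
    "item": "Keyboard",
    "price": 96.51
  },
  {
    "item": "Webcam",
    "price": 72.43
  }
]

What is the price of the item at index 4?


Array index 4 -> Webcam
price = 72.43

ANSWER: 72.43


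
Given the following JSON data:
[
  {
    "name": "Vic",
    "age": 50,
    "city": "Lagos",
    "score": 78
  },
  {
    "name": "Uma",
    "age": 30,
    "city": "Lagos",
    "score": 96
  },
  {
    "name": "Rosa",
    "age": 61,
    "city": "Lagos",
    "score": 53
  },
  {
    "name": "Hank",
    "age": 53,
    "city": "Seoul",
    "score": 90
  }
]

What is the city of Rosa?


Looking up record where name = Rosa
Record index: 2
Field 'city' = Lagos

ANSWER: Lagos


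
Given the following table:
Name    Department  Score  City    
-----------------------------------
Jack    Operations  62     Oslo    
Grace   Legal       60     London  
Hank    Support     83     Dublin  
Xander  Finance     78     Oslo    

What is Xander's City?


Row 4: Xander
City = Oslo

ANSWER: Oslo


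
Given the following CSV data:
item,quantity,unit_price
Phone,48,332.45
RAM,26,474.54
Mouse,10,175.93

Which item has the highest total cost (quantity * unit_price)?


Computing row totals:
  Phone: 15957.6
  RAM: 12338.04
  Mouse: 1759.3
Maximum: Phone (15957.6)

ANSWER: Phone


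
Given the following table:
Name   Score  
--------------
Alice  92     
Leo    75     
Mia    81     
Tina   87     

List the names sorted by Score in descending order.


Sorting by Score (descending):
  Alice: 92
  Tina: 87
  Mia: 81
  Leo: 75


ANSWER: Alice, Tina, Mia, Leo


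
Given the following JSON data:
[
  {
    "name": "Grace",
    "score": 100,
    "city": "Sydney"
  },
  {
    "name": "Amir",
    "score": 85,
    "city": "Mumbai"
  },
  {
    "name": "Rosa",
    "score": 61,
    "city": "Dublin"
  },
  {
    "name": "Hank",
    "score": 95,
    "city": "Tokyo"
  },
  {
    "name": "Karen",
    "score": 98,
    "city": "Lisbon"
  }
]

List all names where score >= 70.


Filtering records where score >= 70:
  Grace (score=100) -> YES
  Amir (score=85) -> YES
  Rosa (score=61) -> no
  Hank (score=95) -> YES
  Karen (score=98) -> YES


ANSWER: Grace, Amir, Hank, Karen


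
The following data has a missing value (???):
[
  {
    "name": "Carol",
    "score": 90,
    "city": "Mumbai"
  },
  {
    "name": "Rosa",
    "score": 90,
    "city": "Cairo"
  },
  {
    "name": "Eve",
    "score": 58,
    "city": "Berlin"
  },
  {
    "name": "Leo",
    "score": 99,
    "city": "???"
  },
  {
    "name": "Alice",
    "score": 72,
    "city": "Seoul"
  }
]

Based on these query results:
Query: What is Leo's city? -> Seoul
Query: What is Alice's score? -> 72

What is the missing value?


The missing value is Leo's city
From query: Leo's city = Seoul

ANSWER: Seoul


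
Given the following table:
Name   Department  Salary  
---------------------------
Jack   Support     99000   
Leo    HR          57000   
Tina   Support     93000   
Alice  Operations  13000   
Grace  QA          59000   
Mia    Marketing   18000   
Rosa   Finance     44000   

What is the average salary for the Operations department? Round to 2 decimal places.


Operations department members:
  Alice: 13000
Sum = 13000
Count = 1
Average = 13000 / 1 = 13000.00

ANSWER: 13000.00


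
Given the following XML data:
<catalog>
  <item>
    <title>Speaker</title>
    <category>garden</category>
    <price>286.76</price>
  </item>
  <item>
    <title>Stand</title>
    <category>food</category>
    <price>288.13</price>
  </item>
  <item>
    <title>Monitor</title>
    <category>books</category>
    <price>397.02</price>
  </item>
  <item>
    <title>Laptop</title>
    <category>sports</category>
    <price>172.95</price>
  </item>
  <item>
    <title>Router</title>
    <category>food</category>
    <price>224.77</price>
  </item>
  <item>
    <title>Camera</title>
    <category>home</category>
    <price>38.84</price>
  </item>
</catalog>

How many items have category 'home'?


Scanning <item> elements for <category>home</category>:
  Item 6: Camera -> MATCH
Count: 1

ANSWER: 1


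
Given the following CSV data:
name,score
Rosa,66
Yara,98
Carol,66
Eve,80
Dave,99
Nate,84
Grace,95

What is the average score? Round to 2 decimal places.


Scores: 66, 98, 66, 80, 99, 84, 95
Sum = 588
Count = 7
Average = 588 / 7 = 84.00

ANSWER: 84.00


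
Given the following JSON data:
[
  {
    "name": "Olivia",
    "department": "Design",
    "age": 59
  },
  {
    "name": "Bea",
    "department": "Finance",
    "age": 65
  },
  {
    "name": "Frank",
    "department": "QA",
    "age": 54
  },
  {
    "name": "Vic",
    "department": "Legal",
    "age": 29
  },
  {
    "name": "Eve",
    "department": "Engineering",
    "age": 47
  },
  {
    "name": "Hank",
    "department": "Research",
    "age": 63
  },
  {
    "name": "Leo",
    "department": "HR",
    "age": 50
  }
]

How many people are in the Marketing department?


Scanning records for department = Marketing
  No matches found
Count: 0

ANSWER: 0


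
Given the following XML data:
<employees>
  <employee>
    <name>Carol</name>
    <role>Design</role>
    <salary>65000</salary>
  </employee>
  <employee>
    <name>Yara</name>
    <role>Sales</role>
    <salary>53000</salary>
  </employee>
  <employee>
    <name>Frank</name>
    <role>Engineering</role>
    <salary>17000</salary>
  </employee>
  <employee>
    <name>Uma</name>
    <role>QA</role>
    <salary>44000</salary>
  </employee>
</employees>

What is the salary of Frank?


Searching for <employee> with <name>Frank</name>
Found at position 3
<salary>17000</salary>

ANSWER: 17000


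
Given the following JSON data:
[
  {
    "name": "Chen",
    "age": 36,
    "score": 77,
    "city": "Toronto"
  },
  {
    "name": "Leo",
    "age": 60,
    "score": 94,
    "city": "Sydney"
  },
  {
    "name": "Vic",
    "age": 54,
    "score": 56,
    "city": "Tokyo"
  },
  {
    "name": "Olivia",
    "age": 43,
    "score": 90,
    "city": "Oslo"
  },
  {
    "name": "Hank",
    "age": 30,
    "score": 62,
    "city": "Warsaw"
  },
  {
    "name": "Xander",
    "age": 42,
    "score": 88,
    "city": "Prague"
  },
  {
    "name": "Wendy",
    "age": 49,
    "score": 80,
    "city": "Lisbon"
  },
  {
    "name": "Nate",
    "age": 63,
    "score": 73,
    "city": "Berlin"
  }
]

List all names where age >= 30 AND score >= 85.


Checking both conditions:
  Chen (age=36, score=77) -> no
  Leo (age=60, score=94) -> YES
  Vic (age=54, score=56) -> no
  Olivia (age=43, score=90) -> YES
  Hank (age=30, score=62) -> no
  Xander (age=42, score=88) -> YES
  Wendy (age=49, score=80) -> no
  Nate (age=63, score=73) -> no


ANSWER: Leo, Olivia, Xander


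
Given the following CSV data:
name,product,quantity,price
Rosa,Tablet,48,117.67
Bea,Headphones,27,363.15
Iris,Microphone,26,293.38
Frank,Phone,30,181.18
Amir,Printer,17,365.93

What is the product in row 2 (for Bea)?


Row 2: Bea
Column 'product' = Headphones

ANSWER: Headphones


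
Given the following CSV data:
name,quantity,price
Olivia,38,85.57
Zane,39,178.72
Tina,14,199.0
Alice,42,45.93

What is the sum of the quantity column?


Values in 'quantity' column:
  Row 1: 38
  Row 2: 39
  Row 3: 14
  Row 4: 42
Sum = 38 + 39 + 14 + 42 = 133

ANSWER: 133


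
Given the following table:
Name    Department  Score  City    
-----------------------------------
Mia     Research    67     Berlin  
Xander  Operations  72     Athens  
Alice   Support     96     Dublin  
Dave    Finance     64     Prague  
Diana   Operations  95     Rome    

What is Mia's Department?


Row 1: Mia
Department = Research

ANSWER: Research


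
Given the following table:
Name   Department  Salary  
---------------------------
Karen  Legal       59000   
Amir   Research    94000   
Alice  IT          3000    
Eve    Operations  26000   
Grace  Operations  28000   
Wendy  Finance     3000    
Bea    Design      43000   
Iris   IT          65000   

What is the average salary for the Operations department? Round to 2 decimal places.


Operations department members:
  Eve: 26000
  Grace: 28000
Sum = 54000
Count = 2
Average = 54000 / 2 = 27000.00

ANSWER: 27000.00


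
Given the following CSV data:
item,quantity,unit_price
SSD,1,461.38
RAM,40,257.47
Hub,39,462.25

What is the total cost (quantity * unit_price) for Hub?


Row: Hub
quantity = 39
unit_price = 462.25
total = 39 * 462.25 = 18027.75

ANSWER: 18027.75


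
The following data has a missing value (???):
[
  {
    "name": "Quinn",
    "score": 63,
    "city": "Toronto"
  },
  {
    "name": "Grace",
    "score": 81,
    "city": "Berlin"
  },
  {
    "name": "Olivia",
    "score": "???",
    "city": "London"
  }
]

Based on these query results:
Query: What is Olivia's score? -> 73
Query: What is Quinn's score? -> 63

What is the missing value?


The missing value is Olivia's score
From query: Olivia's score = 73

ANSWER: 73


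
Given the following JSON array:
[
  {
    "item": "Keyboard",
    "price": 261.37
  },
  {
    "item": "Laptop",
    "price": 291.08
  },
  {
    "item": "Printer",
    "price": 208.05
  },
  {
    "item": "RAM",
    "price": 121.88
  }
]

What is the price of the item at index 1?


Array index 1 -> Laptop
price = 291.08

ANSWER: 291.08


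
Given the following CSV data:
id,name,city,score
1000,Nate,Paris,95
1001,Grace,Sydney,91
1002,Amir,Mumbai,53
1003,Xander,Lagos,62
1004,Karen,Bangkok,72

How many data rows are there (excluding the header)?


Counting rows (excluding header):
Header: id,name,city,score
Data rows: 5

ANSWER: 5


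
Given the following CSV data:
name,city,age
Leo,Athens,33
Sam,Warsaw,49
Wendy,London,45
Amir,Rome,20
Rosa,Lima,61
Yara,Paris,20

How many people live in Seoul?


Scanning city column for 'Seoul':
Total matches: 0

ANSWER: 0


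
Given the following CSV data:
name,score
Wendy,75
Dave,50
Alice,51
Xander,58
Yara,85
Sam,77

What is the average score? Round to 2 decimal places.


Scores: 75, 50, 51, 58, 85, 77
Sum = 396
Count = 6
Average = 396 / 6 = 66.00

ANSWER: 66.00


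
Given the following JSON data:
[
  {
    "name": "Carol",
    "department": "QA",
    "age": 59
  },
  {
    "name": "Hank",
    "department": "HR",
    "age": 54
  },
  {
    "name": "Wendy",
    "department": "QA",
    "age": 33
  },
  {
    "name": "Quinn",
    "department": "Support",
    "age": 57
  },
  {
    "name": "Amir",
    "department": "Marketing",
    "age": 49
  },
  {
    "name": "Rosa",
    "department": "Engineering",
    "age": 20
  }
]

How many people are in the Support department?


Scanning records for department = Support
  Record 3: Quinn
Count: 1

ANSWER: 1


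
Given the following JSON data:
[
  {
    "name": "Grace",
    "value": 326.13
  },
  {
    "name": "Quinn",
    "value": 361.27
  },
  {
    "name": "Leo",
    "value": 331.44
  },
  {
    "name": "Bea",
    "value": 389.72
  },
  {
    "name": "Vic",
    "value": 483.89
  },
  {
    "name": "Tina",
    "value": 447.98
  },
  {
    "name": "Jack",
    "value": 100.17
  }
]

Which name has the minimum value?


Comparing values:
  Grace: 326.13
  Quinn: 361.27
  Leo: 331.44
  Bea: 389.72
  Vic: 483.89
  Tina: 447.98
  Jack: 100.17
Minimum: Jack (100.17)

ANSWER: Jack


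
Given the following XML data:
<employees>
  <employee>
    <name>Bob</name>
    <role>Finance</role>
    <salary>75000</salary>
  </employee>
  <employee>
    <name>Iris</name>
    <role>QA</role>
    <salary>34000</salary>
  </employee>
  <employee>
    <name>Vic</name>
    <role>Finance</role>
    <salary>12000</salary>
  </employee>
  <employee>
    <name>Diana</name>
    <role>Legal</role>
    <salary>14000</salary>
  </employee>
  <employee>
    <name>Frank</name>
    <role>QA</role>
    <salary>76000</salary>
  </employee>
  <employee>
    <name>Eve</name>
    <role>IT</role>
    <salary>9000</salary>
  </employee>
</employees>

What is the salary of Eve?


Searching for <employee> with <name>Eve</name>
Found at position 6
<salary>9000</salary>

ANSWER: 9000


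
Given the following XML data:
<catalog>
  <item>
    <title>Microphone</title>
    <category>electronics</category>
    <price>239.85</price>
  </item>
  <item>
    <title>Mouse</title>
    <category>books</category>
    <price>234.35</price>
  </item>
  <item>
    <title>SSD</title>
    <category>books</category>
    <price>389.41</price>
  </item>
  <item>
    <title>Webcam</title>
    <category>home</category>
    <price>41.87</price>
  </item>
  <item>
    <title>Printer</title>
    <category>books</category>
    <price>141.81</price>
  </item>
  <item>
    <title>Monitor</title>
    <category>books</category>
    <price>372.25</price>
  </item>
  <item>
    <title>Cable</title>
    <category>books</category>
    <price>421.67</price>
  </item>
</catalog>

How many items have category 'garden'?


Scanning <item> elements for <category>garden</category>:
Count: 0

ANSWER: 0


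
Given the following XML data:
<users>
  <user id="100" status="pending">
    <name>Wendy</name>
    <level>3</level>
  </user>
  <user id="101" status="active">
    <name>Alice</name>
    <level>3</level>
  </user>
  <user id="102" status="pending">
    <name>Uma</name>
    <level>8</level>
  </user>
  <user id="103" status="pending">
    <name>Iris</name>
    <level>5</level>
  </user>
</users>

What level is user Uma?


Finding user: Uma
<level>8</level>

ANSWER: 8


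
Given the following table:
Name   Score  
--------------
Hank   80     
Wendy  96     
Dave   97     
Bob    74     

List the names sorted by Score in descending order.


Sorting by Score (descending):
  Dave: 97
  Wendy: 96
  Hank: 80
  Bob: 74


ANSWER: Dave, Wendy, Hank, Bob


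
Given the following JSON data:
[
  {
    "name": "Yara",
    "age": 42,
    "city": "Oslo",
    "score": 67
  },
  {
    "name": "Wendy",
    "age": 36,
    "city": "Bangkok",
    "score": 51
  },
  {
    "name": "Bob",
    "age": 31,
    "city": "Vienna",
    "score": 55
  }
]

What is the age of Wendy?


Looking up record where name = Wendy
Record index: 1
Field 'age' = 36

ANSWER: 36


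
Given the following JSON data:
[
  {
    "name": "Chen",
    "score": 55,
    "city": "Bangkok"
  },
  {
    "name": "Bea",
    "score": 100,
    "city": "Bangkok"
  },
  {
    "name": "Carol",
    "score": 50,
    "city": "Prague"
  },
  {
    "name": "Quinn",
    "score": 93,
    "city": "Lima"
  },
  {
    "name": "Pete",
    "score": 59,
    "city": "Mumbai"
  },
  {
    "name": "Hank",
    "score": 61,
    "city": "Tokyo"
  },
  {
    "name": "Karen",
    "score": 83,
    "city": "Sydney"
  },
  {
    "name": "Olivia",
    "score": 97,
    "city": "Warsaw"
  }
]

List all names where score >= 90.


Filtering records where score >= 90:
  Chen (score=55) -> no
  Bea (score=100) -> YES
  Carol (score=50) -> no
  Quinn (score=93) -> YES
  Pete (score=59) -> no
  Hank (score=61) -> no
  Karen (score=83) -> no
  Olivia (score=97) -> YES


ANSWER: Bea, Quinn, Olivia


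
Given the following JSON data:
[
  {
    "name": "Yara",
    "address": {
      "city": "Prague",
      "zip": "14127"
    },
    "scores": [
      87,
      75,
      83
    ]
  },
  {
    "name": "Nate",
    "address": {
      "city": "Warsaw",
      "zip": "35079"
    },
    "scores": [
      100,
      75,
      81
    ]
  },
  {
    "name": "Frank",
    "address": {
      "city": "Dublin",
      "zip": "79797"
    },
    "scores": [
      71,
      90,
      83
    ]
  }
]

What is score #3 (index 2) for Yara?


Path: records[0].scores[2]
Value: 83

ANSWER: 83


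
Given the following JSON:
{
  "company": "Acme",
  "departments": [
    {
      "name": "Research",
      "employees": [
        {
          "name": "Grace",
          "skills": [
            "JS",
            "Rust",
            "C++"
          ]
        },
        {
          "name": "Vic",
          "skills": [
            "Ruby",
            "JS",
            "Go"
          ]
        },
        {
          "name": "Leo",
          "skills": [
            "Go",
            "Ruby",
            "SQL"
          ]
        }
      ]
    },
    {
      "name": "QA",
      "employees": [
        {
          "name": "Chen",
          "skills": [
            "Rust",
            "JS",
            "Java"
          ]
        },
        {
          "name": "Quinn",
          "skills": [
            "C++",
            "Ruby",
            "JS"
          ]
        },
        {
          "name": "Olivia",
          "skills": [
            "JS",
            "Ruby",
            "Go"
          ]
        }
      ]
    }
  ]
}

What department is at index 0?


Path: departments[0].name
Value: Research

ANSWER: Research


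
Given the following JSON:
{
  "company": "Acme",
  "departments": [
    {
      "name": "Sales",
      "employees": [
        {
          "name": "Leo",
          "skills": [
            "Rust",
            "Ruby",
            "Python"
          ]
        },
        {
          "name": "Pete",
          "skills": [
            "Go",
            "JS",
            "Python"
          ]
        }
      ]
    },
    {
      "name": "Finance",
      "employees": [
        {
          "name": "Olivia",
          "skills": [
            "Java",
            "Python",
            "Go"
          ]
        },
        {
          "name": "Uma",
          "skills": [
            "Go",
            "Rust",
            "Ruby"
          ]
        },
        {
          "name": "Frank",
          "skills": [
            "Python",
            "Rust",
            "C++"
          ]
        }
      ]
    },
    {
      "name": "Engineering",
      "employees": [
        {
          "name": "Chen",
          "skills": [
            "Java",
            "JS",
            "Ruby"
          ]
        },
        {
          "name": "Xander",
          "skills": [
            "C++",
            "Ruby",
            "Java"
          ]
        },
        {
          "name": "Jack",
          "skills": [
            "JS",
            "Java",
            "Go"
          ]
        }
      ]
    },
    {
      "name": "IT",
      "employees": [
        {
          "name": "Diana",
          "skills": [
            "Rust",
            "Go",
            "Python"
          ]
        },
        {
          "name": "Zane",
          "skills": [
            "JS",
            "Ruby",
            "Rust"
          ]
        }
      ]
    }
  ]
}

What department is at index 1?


Path: departments[1].name
Value: Finance

ANSWER: Finance


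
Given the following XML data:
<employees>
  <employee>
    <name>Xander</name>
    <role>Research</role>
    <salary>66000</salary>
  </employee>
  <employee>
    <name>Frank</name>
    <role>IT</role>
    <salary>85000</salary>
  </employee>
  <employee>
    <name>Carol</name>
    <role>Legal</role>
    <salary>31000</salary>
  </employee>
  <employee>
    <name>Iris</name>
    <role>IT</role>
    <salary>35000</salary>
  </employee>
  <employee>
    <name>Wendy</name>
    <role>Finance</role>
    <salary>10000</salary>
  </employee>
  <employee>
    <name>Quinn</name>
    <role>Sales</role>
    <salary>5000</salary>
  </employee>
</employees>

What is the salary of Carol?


Searching for <employee> with <name>Carol</name>
Found at position 3
<salary>31000</salary>

ANSWER: 31000


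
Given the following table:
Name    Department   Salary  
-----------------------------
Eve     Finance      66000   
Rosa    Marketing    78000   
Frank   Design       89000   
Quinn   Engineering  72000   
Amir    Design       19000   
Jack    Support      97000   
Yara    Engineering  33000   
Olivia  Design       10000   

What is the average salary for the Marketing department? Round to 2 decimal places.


Marketing department members:
  Rosa: 78000
Sum = 78000
Count = 1
Average = 78000 / 1 = 78000.00

ANSWER: 78000.00


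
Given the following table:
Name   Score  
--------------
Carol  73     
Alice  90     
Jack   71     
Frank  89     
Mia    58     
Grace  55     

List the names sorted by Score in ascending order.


Sorting by Score (ascending):
  Grace: 55
  Mia: 58
  Jack: 71
  Carol: 73
  Frank: 89
  Alice: 90


ANSWER: Grace, Mia, Jack, Carol, Frank, Alice


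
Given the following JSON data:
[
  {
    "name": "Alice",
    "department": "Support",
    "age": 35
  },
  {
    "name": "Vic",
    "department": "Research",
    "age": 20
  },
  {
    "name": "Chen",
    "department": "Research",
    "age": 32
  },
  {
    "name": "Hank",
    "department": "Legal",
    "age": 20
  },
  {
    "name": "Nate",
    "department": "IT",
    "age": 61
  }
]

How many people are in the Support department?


Scanning records for department = Support
  Record 0: Alice
Count: 1

ANSWER: 1


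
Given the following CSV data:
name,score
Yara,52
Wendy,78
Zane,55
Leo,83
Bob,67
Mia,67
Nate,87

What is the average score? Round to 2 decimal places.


Scores: 52, 78, 55, 83, 67, 67, 87
Sum = 489
Count = 7
Average = 489 / 7 = 69.86

ANSWER: 69.86


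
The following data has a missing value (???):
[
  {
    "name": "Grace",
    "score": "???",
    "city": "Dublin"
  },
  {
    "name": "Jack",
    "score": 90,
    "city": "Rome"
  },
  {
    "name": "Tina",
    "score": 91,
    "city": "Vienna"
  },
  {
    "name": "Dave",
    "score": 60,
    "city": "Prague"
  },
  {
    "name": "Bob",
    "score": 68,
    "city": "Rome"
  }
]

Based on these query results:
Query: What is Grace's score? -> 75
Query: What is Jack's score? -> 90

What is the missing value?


The missing value is Grace's score
From query: Grace's score = 75

ANSWER: 75


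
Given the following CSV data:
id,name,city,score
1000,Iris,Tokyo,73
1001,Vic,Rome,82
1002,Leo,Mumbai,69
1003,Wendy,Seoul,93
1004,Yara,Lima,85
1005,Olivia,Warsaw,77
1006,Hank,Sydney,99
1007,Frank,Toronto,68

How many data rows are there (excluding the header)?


Counting rows (excluding header):
Header: id,name,city,score
Data rows: 8

ANSWER: 8


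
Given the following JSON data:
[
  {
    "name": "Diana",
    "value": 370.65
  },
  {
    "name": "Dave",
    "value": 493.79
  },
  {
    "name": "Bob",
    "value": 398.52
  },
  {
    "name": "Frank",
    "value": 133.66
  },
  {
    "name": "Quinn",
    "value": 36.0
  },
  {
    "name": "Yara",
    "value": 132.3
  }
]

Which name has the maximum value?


Comparing values:
  Diana: 370.65
  Dave: 493.79
  Bob: 398.52
  Frank: 133.66
  Quinn: 36.0
  Yara: 132.3
Maximum: Dave (493.79)

ANSWER: Dave


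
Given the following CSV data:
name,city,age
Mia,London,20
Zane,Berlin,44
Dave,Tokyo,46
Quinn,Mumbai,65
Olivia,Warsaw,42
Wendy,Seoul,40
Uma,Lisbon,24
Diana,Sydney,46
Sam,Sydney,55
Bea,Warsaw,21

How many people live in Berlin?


Scanning city column for 'Berlin':
  Row 2: Zane -> MATCH
Total matches: 1

ANSWER: 1


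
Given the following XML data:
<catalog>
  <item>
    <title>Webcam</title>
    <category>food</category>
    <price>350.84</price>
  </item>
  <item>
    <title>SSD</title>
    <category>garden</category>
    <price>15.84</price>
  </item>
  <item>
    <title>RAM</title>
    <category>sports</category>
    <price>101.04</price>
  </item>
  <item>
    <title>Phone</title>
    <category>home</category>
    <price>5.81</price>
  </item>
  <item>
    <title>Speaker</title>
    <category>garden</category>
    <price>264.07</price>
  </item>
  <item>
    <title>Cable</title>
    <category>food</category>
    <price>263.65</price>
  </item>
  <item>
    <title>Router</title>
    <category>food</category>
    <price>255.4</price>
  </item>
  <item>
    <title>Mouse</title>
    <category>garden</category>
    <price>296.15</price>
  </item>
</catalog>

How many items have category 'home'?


Scanning <item> elements for <category>home</category>:
  Item 4: Phone -> MATCH
Count: 1

ANSWER: 1


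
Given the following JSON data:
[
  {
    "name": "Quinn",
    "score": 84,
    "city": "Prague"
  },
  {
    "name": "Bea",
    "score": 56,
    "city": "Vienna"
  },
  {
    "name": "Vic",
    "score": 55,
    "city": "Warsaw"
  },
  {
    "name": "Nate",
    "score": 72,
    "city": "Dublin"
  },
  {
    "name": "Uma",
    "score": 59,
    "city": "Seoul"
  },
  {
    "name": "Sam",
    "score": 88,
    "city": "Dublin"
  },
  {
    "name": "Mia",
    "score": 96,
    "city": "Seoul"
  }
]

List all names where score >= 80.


Filtering records where score >= 80:
  Quinn (score=84) -> YES
  Bea (score=56) -> no
  Vic (score=55) -> no
  Nate (score=72) -> no
  Uma (score=59) -> no
  Sam (score=88) -> YES
  Mia (score=96) -> YES


ANSWER: Quinn, Sam, Mia


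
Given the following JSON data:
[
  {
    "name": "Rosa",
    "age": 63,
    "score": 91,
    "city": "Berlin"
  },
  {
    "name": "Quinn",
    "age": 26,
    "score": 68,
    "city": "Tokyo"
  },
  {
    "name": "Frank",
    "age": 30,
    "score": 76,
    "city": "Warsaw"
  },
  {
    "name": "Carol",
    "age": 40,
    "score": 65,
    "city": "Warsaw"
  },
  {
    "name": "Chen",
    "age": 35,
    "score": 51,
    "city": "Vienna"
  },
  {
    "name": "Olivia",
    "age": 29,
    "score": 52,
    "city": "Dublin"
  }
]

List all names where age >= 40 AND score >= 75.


Checking both conditions:
  Rosa (age=63, score=91) -> YES
  Quinn (age=26, score=68) -> no
  Frank (age=30, score=76) -> no
  Carol (age=40, score=65) -> no
  Chen (age=35, score=51) -> no
  Olivia (age=29, score=52) -> no


ANSWER: Rosa


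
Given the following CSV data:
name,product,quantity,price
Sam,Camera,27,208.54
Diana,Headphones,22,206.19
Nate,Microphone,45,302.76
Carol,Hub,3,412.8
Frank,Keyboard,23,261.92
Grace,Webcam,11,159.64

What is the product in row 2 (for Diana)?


Row 2: Diana
Column 'product' = Headphones

ANSWER: Headphones


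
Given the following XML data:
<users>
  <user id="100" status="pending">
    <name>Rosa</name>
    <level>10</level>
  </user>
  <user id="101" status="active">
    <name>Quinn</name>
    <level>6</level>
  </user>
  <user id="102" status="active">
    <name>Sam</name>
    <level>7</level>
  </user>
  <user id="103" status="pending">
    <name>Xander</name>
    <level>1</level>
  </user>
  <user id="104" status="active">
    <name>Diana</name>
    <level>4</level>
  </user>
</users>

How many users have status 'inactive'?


Counting users with status='inactive':
Count: 0

ANSWER: 0


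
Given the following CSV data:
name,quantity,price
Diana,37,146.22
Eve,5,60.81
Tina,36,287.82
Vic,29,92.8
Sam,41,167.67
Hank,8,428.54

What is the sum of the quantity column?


Values in 'quantity' column:
  Row 1: 37
  Row 2: 5
  Row 3: 36
  Row 4: 29
  Row 5: 41
  Row 6: 8
Sum = 37 + 5 + 36 + 29 + 41 + 8 = 156

ANSWER: 156


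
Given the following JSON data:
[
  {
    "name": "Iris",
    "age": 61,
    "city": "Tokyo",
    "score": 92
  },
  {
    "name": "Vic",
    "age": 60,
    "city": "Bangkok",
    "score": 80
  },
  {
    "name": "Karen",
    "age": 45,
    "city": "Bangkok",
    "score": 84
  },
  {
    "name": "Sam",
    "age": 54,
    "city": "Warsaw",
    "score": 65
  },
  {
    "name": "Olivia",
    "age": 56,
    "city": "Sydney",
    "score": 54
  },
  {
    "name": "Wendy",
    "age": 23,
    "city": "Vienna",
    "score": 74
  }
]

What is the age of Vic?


Looking up record where name = Vic
Record index: 1
Field 'age' = 60

ANSWER: 60


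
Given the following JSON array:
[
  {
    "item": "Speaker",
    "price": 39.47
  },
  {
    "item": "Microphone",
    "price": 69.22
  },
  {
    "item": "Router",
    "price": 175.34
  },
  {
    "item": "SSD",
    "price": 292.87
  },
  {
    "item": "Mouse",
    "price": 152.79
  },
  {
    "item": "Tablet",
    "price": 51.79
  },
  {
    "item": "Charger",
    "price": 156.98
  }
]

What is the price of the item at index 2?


Array index 2 -> Router
price = 175.34

ANSWER: 175.34


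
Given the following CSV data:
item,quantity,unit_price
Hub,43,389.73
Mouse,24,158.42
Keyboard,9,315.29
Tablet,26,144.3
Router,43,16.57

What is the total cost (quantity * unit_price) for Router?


Row: Router
quantity = 43
unit_price = 16.57
total = 43 * 16.57 = 712.51

ANSWER: 712.51


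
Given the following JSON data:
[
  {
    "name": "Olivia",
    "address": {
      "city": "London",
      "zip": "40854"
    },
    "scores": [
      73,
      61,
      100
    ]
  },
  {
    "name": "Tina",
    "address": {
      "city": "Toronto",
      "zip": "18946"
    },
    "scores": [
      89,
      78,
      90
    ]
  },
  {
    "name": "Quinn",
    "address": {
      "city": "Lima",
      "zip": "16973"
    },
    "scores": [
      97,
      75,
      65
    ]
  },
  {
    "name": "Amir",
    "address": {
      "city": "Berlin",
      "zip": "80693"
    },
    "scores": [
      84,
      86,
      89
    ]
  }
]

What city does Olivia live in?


Path: records[0].address.city
Value: London

ANSWER: London


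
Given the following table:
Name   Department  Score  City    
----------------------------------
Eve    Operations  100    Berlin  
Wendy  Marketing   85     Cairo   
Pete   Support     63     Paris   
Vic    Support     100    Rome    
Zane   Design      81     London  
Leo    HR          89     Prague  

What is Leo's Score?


Row 6: Leo
Score = 89

ANSWER: 89


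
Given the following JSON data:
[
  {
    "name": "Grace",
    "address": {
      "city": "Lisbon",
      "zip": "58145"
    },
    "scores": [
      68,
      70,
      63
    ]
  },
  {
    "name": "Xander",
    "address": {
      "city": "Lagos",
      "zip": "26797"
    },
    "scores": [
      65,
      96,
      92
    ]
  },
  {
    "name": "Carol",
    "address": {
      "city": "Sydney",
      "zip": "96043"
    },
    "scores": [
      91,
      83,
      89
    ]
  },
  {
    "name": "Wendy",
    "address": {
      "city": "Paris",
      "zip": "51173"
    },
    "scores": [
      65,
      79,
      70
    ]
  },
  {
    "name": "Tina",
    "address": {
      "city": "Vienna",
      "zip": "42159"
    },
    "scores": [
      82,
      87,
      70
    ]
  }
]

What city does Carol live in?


Path: records[2].address.city
Value: Sydney

ANSWER: Sydney


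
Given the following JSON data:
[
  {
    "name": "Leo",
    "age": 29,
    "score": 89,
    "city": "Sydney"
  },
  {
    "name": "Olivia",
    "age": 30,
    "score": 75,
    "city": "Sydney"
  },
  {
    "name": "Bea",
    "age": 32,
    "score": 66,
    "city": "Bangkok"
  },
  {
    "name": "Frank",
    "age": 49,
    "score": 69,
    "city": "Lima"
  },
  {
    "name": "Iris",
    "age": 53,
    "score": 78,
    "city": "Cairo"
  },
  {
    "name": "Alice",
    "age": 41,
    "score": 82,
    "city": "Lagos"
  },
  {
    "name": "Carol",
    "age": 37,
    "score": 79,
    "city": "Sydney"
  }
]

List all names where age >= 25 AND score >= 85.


Checking both conditions:
  Leo (age=29, score=89) -> YES
  Olivia (age=30, score=75) -> no
  Bea (age=32, score=66) -> no
  Frank (age=49, score=69) -> no
  Iris (age=53, score=78) -> no
  Alice (age=41, score=82) -> no
  Carol (age=37, score=79) -> no


ANSWER: Leo
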